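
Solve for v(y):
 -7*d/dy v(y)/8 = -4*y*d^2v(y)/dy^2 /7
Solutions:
 v(y) = C1 + C2*y^(81/32)


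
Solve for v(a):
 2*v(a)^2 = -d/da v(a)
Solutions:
 v(a) = 1/(C1 + 2*a)


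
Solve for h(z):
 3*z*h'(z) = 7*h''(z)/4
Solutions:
 h(z) = C1 + C2*erfi(sqrt(42)*z/7)


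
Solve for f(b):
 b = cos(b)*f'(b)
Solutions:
 f(b) = C1 + Integral(b/cos(b), b)


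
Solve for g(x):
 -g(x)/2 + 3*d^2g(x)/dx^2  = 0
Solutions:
 g(x) = C1*exp(-sqrt(6)*x/6) + C2*exp(sqrt(6)*x/6)


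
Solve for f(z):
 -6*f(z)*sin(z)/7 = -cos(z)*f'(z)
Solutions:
 f(z) = C1/cos(z)^(6/7)


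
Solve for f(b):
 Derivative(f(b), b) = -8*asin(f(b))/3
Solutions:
 Integral(1/asin(_y), (_y, f(b))) = C1 - 8*b/3


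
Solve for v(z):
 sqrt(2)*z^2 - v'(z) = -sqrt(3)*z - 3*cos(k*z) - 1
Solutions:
 v(z) = C1 + sqrt(2)*z^3/3 + sqrt(3)*z^2/2 + z + 3*sin(k*z)/k


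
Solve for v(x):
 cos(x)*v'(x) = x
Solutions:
 v(x) = C1 + Integral(x/cos(x), x)


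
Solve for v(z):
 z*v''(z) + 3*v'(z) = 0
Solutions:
 v(z) = C1 + C2/z^2


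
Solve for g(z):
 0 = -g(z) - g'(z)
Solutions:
 g(z) = C1*exp(-z)


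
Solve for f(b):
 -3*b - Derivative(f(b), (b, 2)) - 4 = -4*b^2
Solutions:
 f(b) = C1 + C2*b + b^4/3 - b^3/2 - 2*b^2


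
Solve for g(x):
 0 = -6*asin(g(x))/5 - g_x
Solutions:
 Integral(1/asin(_y), (_y, g(x))) = C1 - 6*x/5


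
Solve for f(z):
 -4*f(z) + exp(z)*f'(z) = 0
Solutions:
 f(z) = C1*exp(-4*exp(-z))


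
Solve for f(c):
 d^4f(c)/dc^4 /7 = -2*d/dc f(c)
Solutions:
 f(c) = C1 + C4*exp(-14^(1/3)*c) + (C2*sin(14^(1/3)*sqrt(3)*c/2) + C3*cos(14^(1/3)*sqrt(3)*c/2))*exp(14^(1/3)*c/2)


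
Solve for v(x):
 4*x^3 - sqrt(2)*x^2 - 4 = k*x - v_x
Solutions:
 v(x) = C1 + k*x^2/2 - x^4 + sqrt(2)*x^3/3 + 4*x


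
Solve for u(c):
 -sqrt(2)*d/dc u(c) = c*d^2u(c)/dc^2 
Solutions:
 u(c) = C1 + C2*c^(1 - sqrt(2))


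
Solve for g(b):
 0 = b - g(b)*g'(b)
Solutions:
 g(b) = -sqrt(C1 + b^2)
 g(b) = sqrt(C1 + b^2)


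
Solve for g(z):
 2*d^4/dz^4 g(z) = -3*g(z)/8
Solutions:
 g(z) = (C1*sin(sqrt(2)*3^(1/4)*z/4) + C2*cos(sqrt(2)*3^(1/4)*z/4))*exp(-sqrt(2)*3^(1/4)*z/4) + (C3*sin(sqrt(2)*3^(1/4)*z/4) + C4*cos(sqrt(2)*3^(1/4)*z/4))*exp(sqrt(2)*3^(1/4)*z/4)


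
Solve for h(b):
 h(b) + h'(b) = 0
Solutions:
 h(b) = C1*exp(-b)


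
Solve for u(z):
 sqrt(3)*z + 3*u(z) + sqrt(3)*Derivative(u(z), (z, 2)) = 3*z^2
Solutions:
 u(z) = C1*sin(3^(1/4)*z) + C2*cos(3^(1/4)*z) + z^2 - sqrt(3)*z/3 - 2*sqrt(3)/3


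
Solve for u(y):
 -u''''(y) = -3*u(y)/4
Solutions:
 u(y) = C1*exp(-sqrt(2)*3^(1/4)*y/2) + C2*exp(sqrt(2)*3^(1/4)*y/2) + C3*sin(sqrt(2)*3^(1/4)*y/2) + C4*cos(sqrt(2)*3^(1/4)*y/2)


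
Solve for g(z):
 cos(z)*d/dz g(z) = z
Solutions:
 g(z) = C1 + Integral(z/cos(z), z)


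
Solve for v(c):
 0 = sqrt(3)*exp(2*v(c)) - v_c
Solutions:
 v(c) = log(-sqrt(-1/(C1 + sqrt(3)*c))) - log(2)/2
 v(c) = log(-1/(C1 + sqrt(3)*c))/2 - log(2)/2


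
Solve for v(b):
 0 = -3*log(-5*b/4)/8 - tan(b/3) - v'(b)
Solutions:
 v(b) = C1 - 3*b*log(-b)/8 - 3*b*log(5)/8 + 3*b/8 + 3*b*log(2)/4 + 3*log(cos(b/3))


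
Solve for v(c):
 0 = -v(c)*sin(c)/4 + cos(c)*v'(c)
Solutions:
 v(c) = C1/cos(c)^(1/4)


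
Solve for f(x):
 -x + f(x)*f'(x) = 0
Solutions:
 f(x) = -sqrt(C1 + x^2)
 f(x) = sqrt(C1 + x^2)


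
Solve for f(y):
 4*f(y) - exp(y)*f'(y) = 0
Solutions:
 f(y) = C1*exp(-4*exp(-y))


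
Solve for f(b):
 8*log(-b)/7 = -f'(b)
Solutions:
 f(b) = C1 - 8*b*log(-b)/7 + 8*b/7


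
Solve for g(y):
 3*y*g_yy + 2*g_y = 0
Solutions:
 g(y) = C1 + C2*y^(1/3)


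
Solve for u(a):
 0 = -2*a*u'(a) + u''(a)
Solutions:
 u(a) = C1 + C2*erfi(a)


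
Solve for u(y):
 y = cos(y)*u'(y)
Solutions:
 u(y) = C1 + Integral(y/cos(y), y)


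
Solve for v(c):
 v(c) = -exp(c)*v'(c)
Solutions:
 v(c) = C1*exp(exp(-c))


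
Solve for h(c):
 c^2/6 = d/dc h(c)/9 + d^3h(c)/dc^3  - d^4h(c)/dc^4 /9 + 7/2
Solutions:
 h(c) = C1 + C2*exp(c*(-2^(2/3)*(sqrt(109) + 55)^(1/3)/4 - 9*2^(1/3)/(2*(sqrt(109) + 55)^(1/3)) + 3))*sin(2^(1/3)*sqrt(3)*c*(-2^(1/3)*(sqrt(109) + 55)^(1/3) + 18/(sqrt(109) + 55)^(1/3))/4) + C3*exp(c*(-2^(2/3)*(sqrt(109) + 55)^(1/3)/4 - 9*2^(1/3)/(2*(sqrt(109) + 55)^(1/3)) + 3))*cos(2^(1/3)*sqrt(3)*c*(-2^(1/3)*(sqrt(109) + 55)^(1/3) + 18/(sqrt(109) + 55)^(1/3))/4) + C4*exp(c*(9*2^(1/3)/(sqrt(109) + 55)^(1/3) + 3 + 2^(2/3)*(sqrt(109) + 55)^(1/3)/2)) + c^3/2 - 117*c/2


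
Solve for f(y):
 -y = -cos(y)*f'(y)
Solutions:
 f(y) = C1 + Integral(y/cos(y), y)


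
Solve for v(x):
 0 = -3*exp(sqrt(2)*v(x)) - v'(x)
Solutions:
 v(x) = sqrt(2)*(2*log(1/(C1 + 3*x)) - log(2))/4


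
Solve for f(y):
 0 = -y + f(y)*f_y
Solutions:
 f(y) = -sqrt(C1 + y^2)
 f(y) = sqrt(C1 + y^2)


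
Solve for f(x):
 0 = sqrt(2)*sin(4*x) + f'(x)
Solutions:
 f(x) = C1 + sqrt(2)*cos(4*x)/4


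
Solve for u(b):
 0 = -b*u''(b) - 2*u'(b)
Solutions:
 u(b) = C1 + C2/b


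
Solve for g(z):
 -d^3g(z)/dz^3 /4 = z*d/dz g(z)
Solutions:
 g(z) = C1 + Integral(C2*airyai(-2^(2/3)*z) + C3*airybi(-2^(2/3)*z), z)


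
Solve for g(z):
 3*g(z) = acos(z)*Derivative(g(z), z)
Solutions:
 g(z) = C1*exp(3*Integral(1/acos(z), z))


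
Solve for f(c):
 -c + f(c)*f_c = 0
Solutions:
 f(c) = -sqrt(C1 + c^2)
 f(c) = sqrt(C1 + c^2)


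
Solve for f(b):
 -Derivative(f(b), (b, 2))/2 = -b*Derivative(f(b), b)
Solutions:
 f(b) = C1 + C2*erfi(b)


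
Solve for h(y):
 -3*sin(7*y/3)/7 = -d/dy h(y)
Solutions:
 h(y) = C1 - 9*cos(7*y/3)/49


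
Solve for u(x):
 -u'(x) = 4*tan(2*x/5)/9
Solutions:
 u(x) = C1 + 10*log(cos(2*x/5))/9


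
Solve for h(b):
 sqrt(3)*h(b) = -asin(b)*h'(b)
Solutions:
 h(b) = C1*exp(-sqrt(3)*Integral(1/asin(b), b))


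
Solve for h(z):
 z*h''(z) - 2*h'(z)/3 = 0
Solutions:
 h(z) = C1 + C2*z^(5/3)


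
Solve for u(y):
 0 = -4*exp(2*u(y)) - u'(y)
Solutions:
 u(y) = log(-sqrt(-1/(C1 - 4*y))) - log(2)/2
 u(y) = log(-1/(C1 - 4*y))/2 - log(2)/2


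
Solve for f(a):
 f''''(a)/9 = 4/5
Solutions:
 f(a) = C1 + C2*a + C3*a^2 + C4*a^3 + 3*a^4/10


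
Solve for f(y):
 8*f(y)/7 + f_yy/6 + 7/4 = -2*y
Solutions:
 f(y) = C1*sin(4*sqrt(21)*y/7) + C2*cos(4*sqrt(21)*y/7) - 7*y/4 - 49/32


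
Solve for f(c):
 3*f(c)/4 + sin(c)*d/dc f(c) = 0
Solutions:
 f(c) = C1*(cos(c) + 1)^(3/8)/(cos(c) - 1)^(3/8)


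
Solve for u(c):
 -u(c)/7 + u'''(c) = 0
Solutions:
 u(c) = C3*exp(7^(2/3)*c/7) + (C1*sin(sqrt(3)*7^(2/3)*c/14) + C2*cos(sqrt(3)*7^(2/3)*c/14))*exp(-7^(2/3)*c/14)


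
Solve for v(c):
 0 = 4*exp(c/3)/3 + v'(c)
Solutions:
 v(c) = C1 - 4*exp(c/3)


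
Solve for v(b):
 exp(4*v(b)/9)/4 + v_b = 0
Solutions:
 v(b) = 9*log(-(1/(C1 + b))^(1/4)) + 9*log(3)/2
 v(b) = 9*log(1/(C1 + b))/4 + 9*log(3)/2
 v(b) = 9*log(-I*(1/(C1 + b))^(1/4)) + 9*log(3)/2
 v(b) = 9*log(I*(1/(C1 + b))^(1/4)) + 9*log(3)/2


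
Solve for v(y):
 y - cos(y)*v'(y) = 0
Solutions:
 v(y) = C1 + Integral(y/cos(y), y)


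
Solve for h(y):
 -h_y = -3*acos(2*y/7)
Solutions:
 h(y) = C1 + 3*y*acos(2*y/7) - 3*sqrt(49 - 4*y^2)/2


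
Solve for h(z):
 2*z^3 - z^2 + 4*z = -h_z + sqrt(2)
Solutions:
 h(z) = C1 - z^4/2 + z^3/3 - 2*z^2 + sqrt(2)*z


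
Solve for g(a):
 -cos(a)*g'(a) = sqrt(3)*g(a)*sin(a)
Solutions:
 g(a) = C1*cos(a)^(sqrt(3))


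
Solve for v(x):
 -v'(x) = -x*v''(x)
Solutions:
 v(x) = C1 + C2*x^2


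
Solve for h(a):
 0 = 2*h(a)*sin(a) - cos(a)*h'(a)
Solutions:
 h(a) = C1/cos(a)^2


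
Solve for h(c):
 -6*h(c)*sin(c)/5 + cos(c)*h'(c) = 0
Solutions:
 h(c) = C1/cos(c)^(6/5)


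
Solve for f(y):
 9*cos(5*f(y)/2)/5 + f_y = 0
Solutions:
 f(y) = -2*asin((C1 + exp(9*y))/(C1 - exp(9*y)))/5 + 2*pi/5
 f(y) = 2*asin((C1 + exp(9*y))/(C1 - exp(9*y)))/5


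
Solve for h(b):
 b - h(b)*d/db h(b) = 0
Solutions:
 h(b) = -sqrt(C1 + b^2)
 h(b) = sqrt(C1 + b^2)


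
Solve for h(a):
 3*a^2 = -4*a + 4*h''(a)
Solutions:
 h(a) = C1 + C2*a + a^4/16 + a^3/6


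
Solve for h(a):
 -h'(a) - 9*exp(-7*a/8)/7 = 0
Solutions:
 h(a) = C1 + 72*exp(-7*a/8)/49


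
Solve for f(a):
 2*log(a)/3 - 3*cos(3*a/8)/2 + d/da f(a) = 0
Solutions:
 f(a) = C1 - 2*a*log(a)/3 + 2*a/3 + 4*sin(3*a/8)


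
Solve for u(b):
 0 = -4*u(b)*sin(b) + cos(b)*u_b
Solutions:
 u(b) = C1/cos(b)^4


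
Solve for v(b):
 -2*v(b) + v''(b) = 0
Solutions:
 v(b) = C1*exp(-sqrt(2)*b) + C2*exp(sqrt(2)*b)


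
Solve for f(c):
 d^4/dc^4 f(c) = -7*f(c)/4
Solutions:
 f(c) = (C1*sin(7^(1/4)*c/2) + C2*cos(7^(1/4)*c/2))*exp(-7^(1/4)*c/2) + (C3*sin(7^(1/4)*c/2) + C4*cos(7^(1/4)*c/2))*exp(7^(1/4)*c/2)


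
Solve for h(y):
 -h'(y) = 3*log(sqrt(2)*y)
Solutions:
 h(y) = C1 - 3*y*log(y) - 3*y*log(2)/2 + 3*y


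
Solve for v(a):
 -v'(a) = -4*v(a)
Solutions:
 v(a) = C1*exp(4*a)


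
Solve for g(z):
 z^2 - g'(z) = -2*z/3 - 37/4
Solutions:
 g(z) = C1 + z^3/3 + z^2/3 + 37*z/4


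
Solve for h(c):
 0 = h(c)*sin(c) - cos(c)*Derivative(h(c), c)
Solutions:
 h(c) = C1/cos(c)


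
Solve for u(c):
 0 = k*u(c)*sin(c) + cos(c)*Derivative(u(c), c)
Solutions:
 u(c) = C1*exp(k*log(cos(c)))


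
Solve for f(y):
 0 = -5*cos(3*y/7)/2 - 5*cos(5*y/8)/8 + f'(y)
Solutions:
 f(y) = C1 + 35*sin(3*y/7)/6 + sin(5*y/8)


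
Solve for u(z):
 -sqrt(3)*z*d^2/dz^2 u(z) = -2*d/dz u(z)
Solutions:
 u(z) = C1 + C2*z^(1 + 2*sqrt(3)/3)


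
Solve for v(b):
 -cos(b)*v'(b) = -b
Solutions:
 v(b) = C1 + Integral(b/cos(b), b)


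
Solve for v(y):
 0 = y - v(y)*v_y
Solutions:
 v(y) = -sqrt(C1 + y^2)
 v(y) = sqrt(C1 + y^2)


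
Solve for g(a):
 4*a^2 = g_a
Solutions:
 g(a) = C1 + 4*a^3/3


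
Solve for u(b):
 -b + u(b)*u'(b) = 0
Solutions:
 u(b) = -sqrt(C1 + b^2)
 u(b) = sqrt(C1 + b^2)


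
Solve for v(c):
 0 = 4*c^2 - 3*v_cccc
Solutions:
 v(c) = C1 + C2*c + C3*c^2 + C4*c^3 + c^6/270


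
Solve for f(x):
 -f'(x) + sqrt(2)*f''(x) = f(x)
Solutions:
 f(x) = C1*exp(sqrt(2)*x*(1 - sqrt(1 + 4*sqrt(2)))/4) + C2*exp(sqrt(2)*x*(1 + sqrt(1 + 4*sqrt(2)))/4)


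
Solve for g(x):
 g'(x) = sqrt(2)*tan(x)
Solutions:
 g(x) = C1 - sqrt(2)*log(cos(x))


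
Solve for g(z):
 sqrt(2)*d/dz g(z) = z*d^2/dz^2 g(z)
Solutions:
 g(z) = C1 + C2*z^(1 + sqrt(2))


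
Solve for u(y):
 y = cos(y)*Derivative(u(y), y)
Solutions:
 u(y) = C1 + Integral(y/cos(y), y)


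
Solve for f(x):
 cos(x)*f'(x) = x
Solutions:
 f(x) = C1 + Integral(x/cos(x), x)


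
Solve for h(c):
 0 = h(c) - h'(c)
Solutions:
 h(c) = C1*exp(c)


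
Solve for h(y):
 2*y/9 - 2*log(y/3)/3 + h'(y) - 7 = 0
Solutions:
 h(y) = C1 - y^2/9 + 2*y*log(y)/3 - 2*y*log(3)/3 + 19*y/3


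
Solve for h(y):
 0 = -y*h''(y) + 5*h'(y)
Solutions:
 h(y) = C1 + C2*y^6


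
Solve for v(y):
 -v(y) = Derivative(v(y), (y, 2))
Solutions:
 v(y) = C1*sin(y) + C2*cos(y)


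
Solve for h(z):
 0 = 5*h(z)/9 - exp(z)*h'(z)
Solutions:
 h(z) = C1*exp(-5*exp(-z)/9)


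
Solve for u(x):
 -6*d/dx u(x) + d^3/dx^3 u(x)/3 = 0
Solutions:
 u(x) = C1 + C2*exp(-3*sqrt(2)*x) + C3*exp(3*sqrt(2)*x)


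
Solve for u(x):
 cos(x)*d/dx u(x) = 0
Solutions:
 u(x) = C1


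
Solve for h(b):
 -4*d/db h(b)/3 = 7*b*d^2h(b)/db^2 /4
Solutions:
 h(b) = C1 + C2*b^(5/21)


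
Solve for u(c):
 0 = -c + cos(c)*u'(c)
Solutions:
 u(c) = C1 + Integral(c/cos(c), c)


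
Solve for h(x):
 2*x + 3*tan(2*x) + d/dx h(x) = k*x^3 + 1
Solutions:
 h(x) = C1 + k*x^4/4 - x^2 + x + 3*log(cos(2*x))/2


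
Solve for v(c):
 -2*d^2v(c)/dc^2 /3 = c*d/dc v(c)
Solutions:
 v(c) = C1 + C2*erf(sqrt(3)*c/2)


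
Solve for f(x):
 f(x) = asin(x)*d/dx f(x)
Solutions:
 f(x) = C1*exp(Integral(1/asin(x), x))


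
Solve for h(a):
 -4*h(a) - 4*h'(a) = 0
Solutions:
 h(a) = C1*exp(-a)


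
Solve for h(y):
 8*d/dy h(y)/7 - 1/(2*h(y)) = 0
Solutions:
 h(y) = -sqrt(C1 + 14*y)/4
 h(y) = sqrt(C1 + 14*y)/4


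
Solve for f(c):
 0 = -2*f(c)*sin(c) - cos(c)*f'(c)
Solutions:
 f(c) = C1*cos(c)^2


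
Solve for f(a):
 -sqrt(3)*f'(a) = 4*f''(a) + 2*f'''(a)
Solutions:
 f(a) = C1 + C2*exp(a*(-1 + sqrt(2)*sqrt(2 - sqrt(3))/2)) + C3*exp(-a*(sqrt(2)*sqrt(2 - sqrt(3))/2 + 1))


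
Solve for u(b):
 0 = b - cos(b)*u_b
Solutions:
 u(b) = C1 + Integral(b/cos(b), b)


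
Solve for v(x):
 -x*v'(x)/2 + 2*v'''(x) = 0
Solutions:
 v(x) = C1 + Integral(C2*airyai(2^(1/3)*x/2) + C3*airybi(2^(1/3)*x/2), x)


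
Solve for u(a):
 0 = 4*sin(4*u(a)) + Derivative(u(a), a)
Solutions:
 u(a) = -acos((-C1 - exp(32*a))/(C1 - exp(32*a)))/4 + pi/2
 u(a) = acos((-C1 - exp(32*a))/(C1 - exp(32*a)))/4


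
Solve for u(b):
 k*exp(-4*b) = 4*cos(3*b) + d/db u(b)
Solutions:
 u(b) = C1 - k*exp(-4*b)/4 - 4*sin(3*b)/3


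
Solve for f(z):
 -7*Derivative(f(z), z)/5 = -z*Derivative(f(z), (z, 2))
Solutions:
 f(z) = C1 + C2*z^(12/5)


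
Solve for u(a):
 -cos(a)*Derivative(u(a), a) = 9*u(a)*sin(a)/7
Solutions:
 u(a) = C1*cos(a)^(9/7)


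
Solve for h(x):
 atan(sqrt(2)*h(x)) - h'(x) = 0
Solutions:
 Integral(1/atan(sqrt(2)*_y), (_y, h(x))) = C1 + x


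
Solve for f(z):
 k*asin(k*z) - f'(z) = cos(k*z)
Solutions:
 f(z) = C1 + k*Piecewise((z*asin(k*z) + sqrt(-k^2*z^2 + 1)/k, Ne(k, 0)), (0, True)) - Piecewise((sin(k*z)/k, Ne(k, 0)), (z, True))


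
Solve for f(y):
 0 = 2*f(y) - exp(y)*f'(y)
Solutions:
 f(y) = C1*exp(-2*exp(-y))


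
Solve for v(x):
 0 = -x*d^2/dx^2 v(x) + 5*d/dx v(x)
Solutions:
 v(x) = C1 + C2*x^6


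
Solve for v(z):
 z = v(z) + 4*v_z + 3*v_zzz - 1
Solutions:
 v(z) = C1*exp(2^(1/3)*z*(-8/(9 + sqrt(337))^(1/3) + 2^(1/3)*(9 + sqrt(337))^(1/3))/12)*sin(2^(1/3)*sqrt(3)*z*(8/(9 + sqrt(337))^(1/3) + 2^(1/3)*(9 + sqrt(337))^(1/3))/12) + C2*exp(2^(1/3)*z*(-8/(9 + sqrt(337))^(1/3) + 2^(1/3)*(9 + sqrt(337))^(1/3))/12)*cos(2^(1/3)*sqrt(3)*z*(8/(9 + sqrt(337))^(1/3) + 2^(1/3)*(9 + sqrt(337))^(1/3))/12) + C3*exp(-2^(1/3)*z*(-8/(9 + sqrt(337))^(1/3) + 2^(1/3)*(9 + sqrt(337))^(1/3))/6) + z - 3


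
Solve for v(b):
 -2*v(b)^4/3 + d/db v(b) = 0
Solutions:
 v(b) = (-1/(C1 + 2*b))^(1/3)
 v(b) = (-1/(C1 + 2*b))^(1/3)*(-1 - sqrt(3)*I)/2
 v(b) = (-1/(C1 + 2*b))^(1/3)*(-1 + sqrt(3)*I)/2


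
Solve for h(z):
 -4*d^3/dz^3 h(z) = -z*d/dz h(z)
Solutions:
 h(z) = C1 + Integral(C2*airyai(2^(1/3)*z/2) + C3*airybi(2^(1/3)*z/2), z)


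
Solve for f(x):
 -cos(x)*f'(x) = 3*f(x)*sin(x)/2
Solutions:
 f(x) = C1*cos(x)^(3/2)


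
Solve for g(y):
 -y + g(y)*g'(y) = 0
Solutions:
 g(y) = -sqrt(C1 + y^2)
 g(y) = sqrt(C1 + y^2)


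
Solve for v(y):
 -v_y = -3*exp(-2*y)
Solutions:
 v(y) = C1 - 3*exp(-2*y)/2


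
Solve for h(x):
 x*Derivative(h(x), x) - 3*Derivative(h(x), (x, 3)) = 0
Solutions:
 h(x) = C1 + Integral(C2*airyai(3^(2/3)*x/3) + C3*airybi(3^(2/3)*x/3), x)


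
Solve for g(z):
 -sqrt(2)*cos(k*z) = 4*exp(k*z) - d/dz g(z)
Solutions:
 g(z) = C1 + 4*exp(k*z)/k + sqrt(2)*sin(k*z)/k


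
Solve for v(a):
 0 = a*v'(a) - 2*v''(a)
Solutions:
 v(a) = C1 + C2*erfi(a/2)


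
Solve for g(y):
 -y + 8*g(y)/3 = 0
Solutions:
 g(y) = 3*y/8


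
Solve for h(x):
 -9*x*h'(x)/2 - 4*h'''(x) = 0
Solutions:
 h(x) = C1 + Integral(C2*airyai(-3^(2/3)*x/2) + C3*airybi(-3^(2/3)*x/2), x)


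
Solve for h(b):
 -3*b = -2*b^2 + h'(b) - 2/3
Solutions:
 h(b) = C1 + 2*b^3/3 - 3*b^2/2 + 2*b/3


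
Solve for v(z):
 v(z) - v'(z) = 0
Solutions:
 v(z) = C1*exp(z)


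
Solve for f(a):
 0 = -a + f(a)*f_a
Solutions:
 f(a) = -sqrt(C1 + a^2)
 f(a) = sqrt(C1 + a^2)


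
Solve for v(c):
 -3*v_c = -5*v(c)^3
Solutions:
 v(c) = -sqrt(6)*sqrt(-1/(C1 + 5*c))/2
 v(c) = sqrt(6)*sqrt(-1/(C1 + 5*c))/2


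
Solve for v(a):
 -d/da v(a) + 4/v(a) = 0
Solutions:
 v(a) = -sqrt(C1 + 8*a)
 v(a) = sqrt(C1 + 8*a)


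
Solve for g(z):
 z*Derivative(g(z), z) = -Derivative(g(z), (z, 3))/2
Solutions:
 g(z) = C1 + Integral(C2*airyai(-2^(1/3)*z) + C3*airybi(-2^(1/3)*z), z)


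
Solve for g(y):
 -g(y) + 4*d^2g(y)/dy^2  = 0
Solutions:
 g(y) = C1*exp(-y/2) + C2*exp(y/2)


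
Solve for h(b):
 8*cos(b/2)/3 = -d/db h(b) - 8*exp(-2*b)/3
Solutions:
 h(b) = C1 - 16*sin(b/2)/3 + 4*exp(-2*b)/3


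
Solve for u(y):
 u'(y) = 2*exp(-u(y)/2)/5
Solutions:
 u(y) = 2*log(C1 + y/5)


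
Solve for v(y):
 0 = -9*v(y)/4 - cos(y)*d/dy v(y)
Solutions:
 v(y) = C1*(sin(y) - 1)^(9/8)/(sin(y) + 1)^(9/8)


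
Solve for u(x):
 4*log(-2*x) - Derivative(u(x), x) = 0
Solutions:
 u(x) = C1 + 4*x*log(-x) + 4*x*(-1 + log(2))


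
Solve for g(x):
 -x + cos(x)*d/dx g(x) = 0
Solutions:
 g(x) = C1 + Integral(x/cos(x), x)


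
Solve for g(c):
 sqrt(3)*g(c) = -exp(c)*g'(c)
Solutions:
 g(c) = C1*exp(sqrt(3)*exp(-c))


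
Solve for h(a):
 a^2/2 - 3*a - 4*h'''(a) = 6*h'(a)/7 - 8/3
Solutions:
 h(a) = C1 + C2*sin(sqrt(42)*a/14) + C3*cos(sqrt(42)*a/14) + 7*a^3/36 - 7*a^2/4 - 7*a/3


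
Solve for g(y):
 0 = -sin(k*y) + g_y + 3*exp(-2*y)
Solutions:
 g(y) = C1 + 3*exp(-2*y)/2 - cos(k*y)/k


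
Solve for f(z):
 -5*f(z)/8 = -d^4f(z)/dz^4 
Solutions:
 f(z) = C1*exp(-10^(1/4)*z/2) + C2*exp(10^(1/4)*z/2) + C3*sin(10^(1/4)*z/2) + C4*cos(10^(1/4)*z/2)


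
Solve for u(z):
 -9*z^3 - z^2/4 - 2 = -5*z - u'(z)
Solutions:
 u(z) = C1 + 9*z^4/4 + z^3/12 - 5*z^2/2 + 2*z


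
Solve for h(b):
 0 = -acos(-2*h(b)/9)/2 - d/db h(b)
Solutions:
 Integral(1/acos(-2*_y/9), (_y, h(b))) = C1 - b/2


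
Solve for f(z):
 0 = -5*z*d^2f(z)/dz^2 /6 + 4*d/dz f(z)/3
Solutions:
 f(z) = C1 + C2*z^(13/5)


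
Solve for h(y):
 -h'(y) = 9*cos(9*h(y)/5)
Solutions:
 9*y - 5*log(sin(9*h(y)/5) - 1)/18 + 5*log(sin(9*h(y)/5) + 1)/18 = C1


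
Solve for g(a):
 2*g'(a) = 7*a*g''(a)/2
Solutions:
 g(a) = C1 + C2*a^(11/7)


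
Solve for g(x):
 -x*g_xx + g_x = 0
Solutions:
 g(x) = C1 + C2*x^2


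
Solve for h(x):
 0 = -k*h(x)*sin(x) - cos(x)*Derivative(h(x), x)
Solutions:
 h(x) = C1*exp(k*log(cos(x)))


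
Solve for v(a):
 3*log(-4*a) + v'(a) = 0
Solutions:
 v(a) = C1 - 3*a*log(-a) + 3*a*(1 - 2*log(2))


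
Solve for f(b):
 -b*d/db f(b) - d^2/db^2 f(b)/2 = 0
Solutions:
 f(b) = C1 + C2*erf(b)


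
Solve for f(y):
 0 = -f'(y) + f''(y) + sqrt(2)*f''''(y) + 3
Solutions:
 f(y) = C1 + C2*exp(-y*(-2*2^(1/6)*3^(2/3)/(9*sqrt(2) + sqrt(6)*sqrt(2*sqrt(2) + 27))^(1/3) + 6^(1/3)*(9*sqrt(2) + sqrt(6)*sqrt(2*sqrt(2) + 27))^(1/3))/12)*sin(y*(6*6^(1/6)/(9*sqrt(2) + sqrt(6)*sqrt(2*sqrt(2) + 27))^(1/3) + 2^(1/3)*3^(5/6)*(9*sqrt(2) + sqrt(6)*sqrt(2*sqrt(2) + 27))^(1/3))/12) + C3*exp(-y*(-2*2^(1/6)*3^(2/3)/(9*sqrt(2) + sqrt(6)*sqrt(2*sqrt(2) + 27))^(1/3) + 6^(1/3)*(9*sqrt(2) + sqrt(6)*sqrt(2*sqrt(2) + 27))^(1/3))/12)*cos(y*(6*6^(1/6)/(9*sqrt(2) + sqrt(6)*sqrt(2*sqrt(2) + 27))^(1/3) + 2^(1/3)*3^(5/6)*(9*sqrt(2) + sqrt(6)*sqrt(2*sqrt(2) + 27))^(1/3))/12) + C4*exp(y*(-2*2^(1/6)*3^(2/3)/(9*sqrt(2) + sqrt(6)*sqrt(2*sqrt(2) + 27))^(1/3) + 6^(1/3)*(9*sqrt(2) + sqrt(6)*sqrt(2*sqrt(2) + 27))^(1/3))/6) + 3*y


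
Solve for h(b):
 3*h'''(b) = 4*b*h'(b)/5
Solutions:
 h(b) = C1 + Integral(C2*airyai(30^(2/3)*b/15) + C3*airybi(30^(2/3)*b/15), b)


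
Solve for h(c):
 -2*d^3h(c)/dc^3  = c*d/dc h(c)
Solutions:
 h(c) = C1 + Integral(C2*airyai(-2^(2/3)*c/2) + C3*airybi(-2^(2/3)*c/2), c)


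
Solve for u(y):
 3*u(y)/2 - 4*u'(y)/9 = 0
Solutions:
 u(y) = C1*exp(27*y/8)


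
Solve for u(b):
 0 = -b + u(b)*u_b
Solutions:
 u(b) = -sqrt(C1 + b^2)
 u(b) = sqrt(C1 + b^2)


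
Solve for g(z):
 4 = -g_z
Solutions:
 g(z) = C1 - 4*z


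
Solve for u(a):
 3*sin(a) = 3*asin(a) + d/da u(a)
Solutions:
 u(a) = C1 - 3*a*asin(a) - 3*sqrt(1 - a^2) - 3*cos(a)


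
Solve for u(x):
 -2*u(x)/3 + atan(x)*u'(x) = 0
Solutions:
 u(x) = C1*exp(2*Integral(1/atan(x), x)/3)


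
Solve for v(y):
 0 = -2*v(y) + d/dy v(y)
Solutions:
 v(y) = C1*exp(2*y)


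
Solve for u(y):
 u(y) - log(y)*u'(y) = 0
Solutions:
 u(y) = C1*exp(li(y))


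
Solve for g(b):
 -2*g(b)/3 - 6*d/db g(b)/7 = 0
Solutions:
 g(b) = C1*exp(-7*b/9)


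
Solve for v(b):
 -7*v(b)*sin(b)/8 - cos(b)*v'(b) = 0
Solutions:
 v(b) = C1*cos(b)^(7/8)


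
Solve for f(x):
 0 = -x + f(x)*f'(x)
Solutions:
 f(x) = -sqrt(C1 + x^2)
 f(x) = sqrt(C1 + x^2)


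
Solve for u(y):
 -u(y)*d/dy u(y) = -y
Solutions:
 u(y) = -sqrt(C1 + y^2)
 u(y) = sqrt(C1 + y^2)


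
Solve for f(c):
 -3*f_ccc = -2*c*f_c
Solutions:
 f(c) = C1 + Integral(C2*airyai(2^(1/3)*3^(2/3)*c/3) + C3*airybi(2^(1/3)*3^(2/3)*c/3), c)


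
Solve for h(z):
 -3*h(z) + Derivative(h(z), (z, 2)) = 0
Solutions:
 h(z) = C1*exp(-sqrt(3)*z) + C2*exp(sqrt(3)*z)


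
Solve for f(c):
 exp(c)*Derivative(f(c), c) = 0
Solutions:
 f(c) = C1


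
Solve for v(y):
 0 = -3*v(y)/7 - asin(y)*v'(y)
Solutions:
 v(y) = C1*exp(-3*Integral(1/asin(y), y)/7)


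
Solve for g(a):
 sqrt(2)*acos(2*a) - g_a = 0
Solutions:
 g(a) = C1 + sqrt(2)*(a*acos(2*a) - sqrt(1 - 4*a^2)/2)


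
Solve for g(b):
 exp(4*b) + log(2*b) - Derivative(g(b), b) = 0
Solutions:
 g(b) = C1 + b*log(b) + b*(-1 + log(2)) + exp(4*b)/4


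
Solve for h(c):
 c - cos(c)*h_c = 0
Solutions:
 h(c) = C1 + Integral(c/cos(c), c)


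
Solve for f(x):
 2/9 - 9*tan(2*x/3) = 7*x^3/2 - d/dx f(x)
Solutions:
 f(x) = C1 + 7*x^4/8 - 2*x/9 - 27*log(cos(2*x/3))/2


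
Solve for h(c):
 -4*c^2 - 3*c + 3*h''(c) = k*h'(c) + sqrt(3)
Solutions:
 h(c) = C1 + C2*exp(c*k/3) - 4*c^3/(3*k) - 3*c^2/(2*k) - 12*c^2/k^2 - sqrt(3)*c/k - 9*c/k^2 - 72*c/k^3


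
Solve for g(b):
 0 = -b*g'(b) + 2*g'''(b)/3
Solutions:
 g(b) = C1 + Integral(C2*airyai(2^(2/3)*3^(1/3)*b/2) + C3*airybi(2^(2/3)*3^(1/3)*b/2), b)


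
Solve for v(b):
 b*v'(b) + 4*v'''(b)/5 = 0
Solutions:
 v(b) = C1 + Integral(C2*airyai(-10^(1/3)*b/2) + C3*airybi(-10^(1/3)*b/2), b)


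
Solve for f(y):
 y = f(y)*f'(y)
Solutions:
 f(y) = -sqrt(C1 + y^2)
 f(y) = sqrt(C1 + y^2)


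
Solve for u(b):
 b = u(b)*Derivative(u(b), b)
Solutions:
 u(b) = -sqrt(C1 + b^2)
 u(b) = sqrt(C1 + b^2)


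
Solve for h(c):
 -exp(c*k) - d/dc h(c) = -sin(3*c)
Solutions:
 h(c) = C1 - cos(3*c)/3 - exp(c*k)/k


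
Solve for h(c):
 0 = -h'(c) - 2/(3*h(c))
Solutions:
 h(c) = -sqrt(C1 - 12*c)/3
 h(c) = sqrt(C1 - 12*c)/3


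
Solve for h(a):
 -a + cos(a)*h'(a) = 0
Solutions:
 h(a) = C1 + Integral(a/cos(a), a)


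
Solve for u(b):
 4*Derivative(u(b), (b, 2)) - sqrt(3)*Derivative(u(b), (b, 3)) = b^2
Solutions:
 u(b) = C1 + C2*b + C3*exp(4*sqrt(3)*b/3) + b^4/48 + sqrt(3)*b^3/48 + 3*b^2/64


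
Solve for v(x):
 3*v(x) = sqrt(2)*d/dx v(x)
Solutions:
 v(x) = C1*exp(3*sqrt(2)*x/2)


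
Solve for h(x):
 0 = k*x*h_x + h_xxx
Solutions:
 h(x) = C1 + Integral(C2*airyai(x*(-k)^(1/3)) + C3*airybi(x*(-k)^(1/3)), x)


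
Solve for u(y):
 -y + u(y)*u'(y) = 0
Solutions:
 u(y) = -sqrt(C1 + y^2)
 u(y) = sqrt(C1 + y^2)


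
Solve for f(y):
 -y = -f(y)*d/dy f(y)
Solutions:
 f(y) = -sqrt(C1 + y^2)
 f(y) = sqrt(C1 + y^2)


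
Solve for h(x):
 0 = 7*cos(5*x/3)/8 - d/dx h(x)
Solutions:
 h(x) = C1 + 21*sin(5*x/3)/40


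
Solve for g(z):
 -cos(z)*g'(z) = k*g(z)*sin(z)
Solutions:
 g(z) = C1*exp(k*log(cos(z)))


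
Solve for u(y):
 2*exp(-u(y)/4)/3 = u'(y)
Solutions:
 u(y) = 4*log(C1 + y/6)


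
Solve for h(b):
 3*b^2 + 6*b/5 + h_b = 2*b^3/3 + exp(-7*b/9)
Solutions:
 h(b) = C1 + b^4/6 - b^3 - 3*b^2/5 - 9*exp(-7*b/9)/7


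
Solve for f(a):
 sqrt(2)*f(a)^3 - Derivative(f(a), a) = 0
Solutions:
 f(a) = -sqrt(2)*sqrt(-1/(C1 + sqrt(2)*a))/2
 f(a) = sqrt(2)*sqrt(-1/(C1 + sqrt(2)*a))/2


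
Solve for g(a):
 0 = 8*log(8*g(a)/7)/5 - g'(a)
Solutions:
 -5*Integral(1/(log(_y) - log(7) + 3*log(2)), (_y, g(a)))/8 = C1 - a


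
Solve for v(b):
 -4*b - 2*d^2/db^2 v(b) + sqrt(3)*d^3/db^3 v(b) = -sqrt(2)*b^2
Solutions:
 v(b) = C1 + C2*b + C3*exp(2*sqrt(3)*b/3) + sqrt(2)*b^4/24 + b^3*(-4 + sqrt(6))/12 + b^2*(-4*sqrt(3) + 3*sqrt(2))/8


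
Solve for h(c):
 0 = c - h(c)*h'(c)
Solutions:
 h(c) = -sqrt(C1 + c^2)
 h(c) = sqrt(C1 + c^2)


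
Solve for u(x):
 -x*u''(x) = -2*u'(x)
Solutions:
 u(x) = C1 + C2*x^3


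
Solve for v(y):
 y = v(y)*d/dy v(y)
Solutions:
 v(y) = -sqrt(C1 + y^2)
 v(y) = sqrt(C1 + y^2)


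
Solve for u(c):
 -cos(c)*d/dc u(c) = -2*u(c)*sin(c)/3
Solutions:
 u(c) = C1/cos(c)^(2/3)


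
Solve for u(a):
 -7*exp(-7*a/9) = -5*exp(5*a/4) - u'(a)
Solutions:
 u(a) = C1 - 4*exp(5*a/4) - 9*exp(-7*a/9)


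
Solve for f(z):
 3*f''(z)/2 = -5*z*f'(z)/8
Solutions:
 f(z) = C1 + C2*erf(sqrt(30)*z/12)


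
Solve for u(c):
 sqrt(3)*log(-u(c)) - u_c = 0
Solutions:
 -li(-u(c)) = C1 + sqrt(3)*c


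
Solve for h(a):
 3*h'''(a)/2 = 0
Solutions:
 h(a) = C1 + C2*a + C3*a^2


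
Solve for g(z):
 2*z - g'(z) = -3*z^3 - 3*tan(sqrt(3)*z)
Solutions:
 g(z) = C1 + 3*z^4/4 + z^2 - sqrt(3)*log(cos(sqrt(3)*z))


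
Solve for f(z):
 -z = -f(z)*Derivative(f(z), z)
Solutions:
 f(z) = -sqrt(C1 + z^2)
 f(z) = sqrt(C1 + z^2)


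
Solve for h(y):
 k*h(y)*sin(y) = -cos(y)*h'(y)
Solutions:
 h(y) = C1*exp(k*log(cos(y)))


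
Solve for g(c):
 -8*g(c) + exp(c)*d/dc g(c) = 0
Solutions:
 g(c) = C1*exp(-8*exp(-c))


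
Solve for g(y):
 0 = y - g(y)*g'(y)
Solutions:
 g(y) = -sqrt(C1 + y^2)
 g(y) = sqrt(C1 + y^2)


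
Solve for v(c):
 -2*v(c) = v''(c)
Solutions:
 v(c) = C1*sin(sqrt(2)*c) + C2*cos(sqrt(2)*c)


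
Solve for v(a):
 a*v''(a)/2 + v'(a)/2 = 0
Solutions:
 v(a) = C1 + C2*log(a)


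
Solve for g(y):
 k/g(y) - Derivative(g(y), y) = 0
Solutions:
 g(y) = -sqrt(C1 + 2*k*y)
 g(y) = sqrt(C1 + 2*k*y)


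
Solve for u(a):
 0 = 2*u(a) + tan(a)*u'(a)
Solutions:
 u(a) = C1/sin(a)^2


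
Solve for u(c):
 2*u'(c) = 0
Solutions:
 u(c) = C1


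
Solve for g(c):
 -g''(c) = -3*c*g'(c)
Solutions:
 g(c) = C1 + C2*erfi(sqrt(6)*c/2)


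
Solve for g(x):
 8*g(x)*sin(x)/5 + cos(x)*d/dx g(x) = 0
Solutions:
 g(x) = C1*cos(x)^(8/5)


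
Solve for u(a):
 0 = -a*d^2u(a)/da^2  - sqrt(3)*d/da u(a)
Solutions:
 u(a) = C1 + C2*a^(1 - sqrt(3))


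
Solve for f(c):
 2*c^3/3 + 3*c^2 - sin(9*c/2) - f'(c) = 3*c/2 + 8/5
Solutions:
 f(c) = C1 + c^4/6 + c^3 - 3*c^2/4 - 8*c/5 + 2*cos(9*c/2)/9


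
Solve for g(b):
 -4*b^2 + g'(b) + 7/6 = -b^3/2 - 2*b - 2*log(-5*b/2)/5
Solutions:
 g(b) = C1 - b^4/8 + 4*b^3/3 - b^2 - 2*b*log(-b)/5 + b*(-23 - 12*log(5) + 12*log(2))/30


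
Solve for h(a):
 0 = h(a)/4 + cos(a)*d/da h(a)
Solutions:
 h(a) = C1*(sin(a) - 1)^(1/8)/(sin(a) + 1)^(1/8)


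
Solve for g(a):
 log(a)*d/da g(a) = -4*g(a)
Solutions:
 g(a) = C1*exp(-4*li(a))


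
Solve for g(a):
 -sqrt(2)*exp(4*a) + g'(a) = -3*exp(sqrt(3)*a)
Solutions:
 g(a) = C1 + sqrt(2)*exp(4*a)/4 - sqrt(3)*exp(sqrt(3)*a)


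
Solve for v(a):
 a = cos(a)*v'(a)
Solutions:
 v(a) = C1 + Integral(a/cos(a), a)


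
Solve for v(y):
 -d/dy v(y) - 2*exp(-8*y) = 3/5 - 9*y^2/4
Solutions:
 v(y) = C1 + 3*y^3/4 - 3*y/5 + exp(-8*y)/4


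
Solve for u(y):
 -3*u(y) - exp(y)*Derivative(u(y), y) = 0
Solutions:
 u(y) = C1*exp(3*exp(-y))


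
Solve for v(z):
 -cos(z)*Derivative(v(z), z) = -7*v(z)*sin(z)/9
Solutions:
 v(z) = C1/cos(z)^(7/9)


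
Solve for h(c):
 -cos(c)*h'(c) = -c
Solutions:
 h(c) = C1 + Integral(c/cos(c), c)


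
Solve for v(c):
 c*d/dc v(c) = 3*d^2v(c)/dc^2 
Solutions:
 v(c) = C1 + C2*erfi(sqrt(6)*c/6)


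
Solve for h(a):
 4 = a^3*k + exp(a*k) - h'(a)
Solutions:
 h(a) = C1 + a^4*k/4 - 4*a + exp(a*k)/k


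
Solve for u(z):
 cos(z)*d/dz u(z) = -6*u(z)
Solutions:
 u(z) = C1*(sin(z)^3 - 3*sin(z)^2 + 3*sin(z) - 1)/(sin(z)^3 + 3*sin(z)^2 + 3*sin(z) + 1)


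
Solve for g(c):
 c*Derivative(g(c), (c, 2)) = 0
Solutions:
 g(c) = C1 + C2*c


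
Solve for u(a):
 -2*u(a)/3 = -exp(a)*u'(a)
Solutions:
 u(a) = C1*exp(-2*exp(-a)/3)


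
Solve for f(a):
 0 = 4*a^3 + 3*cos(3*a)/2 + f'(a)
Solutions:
 f(a) = C1 - a^4 - sin(3*a)/2


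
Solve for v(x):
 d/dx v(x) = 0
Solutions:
 v(x) = C1


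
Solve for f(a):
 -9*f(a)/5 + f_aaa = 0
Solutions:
 f(a) = C3*exp(15^(2/3)*a/5) + (C1*sin(3*3^(1/6)*5^(2/3)*a/10) + C2*cos(3*3^(1/6)*5^(2/3)*a/10))*exp(-15^(2/3)*a/10)


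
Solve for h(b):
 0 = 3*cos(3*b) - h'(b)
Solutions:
 h(b) = C1 + sin(3*b)


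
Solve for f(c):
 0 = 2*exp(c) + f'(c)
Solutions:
 f(c) = C1 - 2*exp(c)


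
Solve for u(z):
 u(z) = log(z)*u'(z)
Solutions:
 u(z) = C1*exp(li(z))


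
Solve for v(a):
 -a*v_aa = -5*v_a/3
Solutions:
 v(a) = C1 + C2*a^(8/3)


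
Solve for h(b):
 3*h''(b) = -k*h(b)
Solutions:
 h(b) = C1*exp(-sqrt(3)*b*sqrt(-k)/3) + C2*exp(sqrt(3)*b*sqrt(-k)/3)


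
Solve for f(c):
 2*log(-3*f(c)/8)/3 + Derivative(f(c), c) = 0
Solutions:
 3*Integral(1/(log(-_y) - 3*log(2) + log(3)), (_y, f(c)))/2 = C1 - c


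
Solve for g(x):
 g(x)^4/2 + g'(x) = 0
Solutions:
 g(x) = 2^(1/3)*(1/(C1 + 3*x))^(1/3)
 g(x) = 2^(1/3)*(-3^(2/3) - 3*3^(1/6)*I)*(1/(C1 + x))^(1/3)/6
 g(x) = 2^(1/3)*(-3^(2/3) + 3*3^(1/6)*I)*(1/(C1 + x))^(1/3)/6


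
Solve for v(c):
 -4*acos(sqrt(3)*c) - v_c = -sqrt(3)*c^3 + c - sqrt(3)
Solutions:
 v(c) = C1 + sqrt(3)*c^4/4 - c^2/2 - 4*c*acos(sqrt(3)*c) + sqrt(3)*c + 4*sqrt(3)*sqrt(1 - 3*c^2)/3


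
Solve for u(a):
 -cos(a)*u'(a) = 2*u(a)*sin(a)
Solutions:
 u(a) = C1*cos(a)^2


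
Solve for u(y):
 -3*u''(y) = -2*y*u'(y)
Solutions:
 u(y) = C1 + C2*erfi(sqrt(3)*y/3)


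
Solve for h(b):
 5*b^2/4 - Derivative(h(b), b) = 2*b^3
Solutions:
 h(b) = C1 - b^4/2 + 5*b^3/12


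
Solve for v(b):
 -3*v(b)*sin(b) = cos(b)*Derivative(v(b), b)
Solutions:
 v(b) = C1*cos(b)^3


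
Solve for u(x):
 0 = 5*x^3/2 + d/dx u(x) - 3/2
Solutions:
 u(x) = C1 - 5*x^4/8 + 3*x/2


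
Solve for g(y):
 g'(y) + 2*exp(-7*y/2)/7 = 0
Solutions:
 g(y) = C1 + 4*exp(-7*y/2)/49


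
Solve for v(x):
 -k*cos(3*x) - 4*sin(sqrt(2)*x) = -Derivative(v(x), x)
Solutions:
 v(x) = C1 + k*sin(3*x)/3 - 2*sqrt(2)*cos(sqrt(2)*x)


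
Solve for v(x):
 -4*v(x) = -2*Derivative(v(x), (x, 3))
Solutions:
 v(x) = C3*exp(2^(1/3)*x) + (C1*sin(2^(1/3)*sqrt(3)*x/2) + C2*cos(2^(1/3)*sqrt(3)*x/2))*exp(-2^(1/3)*x/2)


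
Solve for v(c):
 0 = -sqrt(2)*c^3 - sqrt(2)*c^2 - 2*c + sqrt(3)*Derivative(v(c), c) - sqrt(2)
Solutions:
 v(c) = C1 + sqrt(6)*c^4/12 + sqrt(6)*c^3/9 + sqrt(3)*c^2/3 + sqrt(6)*c/3


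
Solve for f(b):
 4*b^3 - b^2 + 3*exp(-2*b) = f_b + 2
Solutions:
 f(b) = C1 + b^4 - b^3/3 - 2*b - 3*exp(-2*b)/2


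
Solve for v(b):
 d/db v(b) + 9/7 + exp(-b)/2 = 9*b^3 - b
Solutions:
 v(b) = C1 + 9*b^4/4 - b^2/2 - 9*b/7 + exp(-b)/2


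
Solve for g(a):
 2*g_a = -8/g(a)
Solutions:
 g(a) = -sqrt(C1 - 8*a)
 g(a) = sqrt(C1 - 8*a)


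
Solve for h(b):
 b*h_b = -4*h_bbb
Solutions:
 h(b) = C1 + Integral(C2*airyai(-2^(1/3)*b/2) + C3*airybi(-2^(1/3)*b/2), b)


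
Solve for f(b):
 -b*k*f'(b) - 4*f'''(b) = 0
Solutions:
 f(b) = C1 + Integral(C2*airyai(2^(1/3)*b*(-k)^(1/3)/2) + C3*airybi(2^(1/3)*b*(-k)^(1/3)/2), b)


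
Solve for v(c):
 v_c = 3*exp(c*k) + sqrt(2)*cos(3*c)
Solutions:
 v(c) = C1 + sqrt(2)*sin(3*c)/3 + 3*exp(c*k)/k


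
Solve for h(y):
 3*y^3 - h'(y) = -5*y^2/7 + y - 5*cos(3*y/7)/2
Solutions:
 h(y) = C1 + 3*y^4/4 + 5*y^3/21 - y^2/2 + 35*sin(3*y/7)/6


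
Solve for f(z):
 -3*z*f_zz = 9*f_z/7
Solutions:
 f(z) = C1 + C2*z^(4/7)


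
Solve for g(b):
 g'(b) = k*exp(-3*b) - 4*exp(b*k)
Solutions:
 g(b) = C1 - k*exp(-3*b)/3 - 4*exp(b*k)/k


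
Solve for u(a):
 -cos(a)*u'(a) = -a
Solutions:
 u(a) = C1 + Integral(a/cos(a), a)


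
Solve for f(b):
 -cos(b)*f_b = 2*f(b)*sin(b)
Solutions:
 f(b) = C1*cos(b)^2


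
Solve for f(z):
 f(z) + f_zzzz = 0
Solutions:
 f(z) = (C1*sin(sqrt(2)*z/2) + C2*cos(sqrt(2)*z/2))*exp(-sqrt(2)*z/2) + (C3*sin(sqrt(2)*z/2) + C4*cos(sqrt(2)*z/2))*exp(sqrt(2)*z/2)


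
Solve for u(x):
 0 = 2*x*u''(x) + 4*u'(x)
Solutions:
 u(x) = C1 + C2/x


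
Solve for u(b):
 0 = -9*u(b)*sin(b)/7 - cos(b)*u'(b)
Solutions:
 u(b) = C1*cos(b)^(9/7)


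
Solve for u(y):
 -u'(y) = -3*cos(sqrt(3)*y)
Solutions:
 u(y) = C1 + sqrt(3)*sin(sqrt(3)*y)


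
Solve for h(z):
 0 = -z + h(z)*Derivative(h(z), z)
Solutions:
 h(z) = -sqrt(C1 + z^2)
 h(z) = sqrt(C1 + z^2)


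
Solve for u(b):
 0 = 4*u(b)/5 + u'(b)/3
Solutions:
 u(b) = C1*exp(-12*b/5)


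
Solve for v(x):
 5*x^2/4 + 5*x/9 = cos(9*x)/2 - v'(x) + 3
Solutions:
 v(x) = C1 - 5*x^3/12 - 5*x^2/18 + 3*x + sin(9*x)/18


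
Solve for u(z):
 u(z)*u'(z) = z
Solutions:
 u(z) = -sqrt(C1 + z^2)
 u(z) = sqrt(C1 + z^2)


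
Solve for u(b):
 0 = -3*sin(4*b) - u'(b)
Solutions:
 u(b) = C1 + 3*cos(4*b)/4


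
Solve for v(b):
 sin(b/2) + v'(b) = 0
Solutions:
 v(b) = C1 + 2*cos(b/2)


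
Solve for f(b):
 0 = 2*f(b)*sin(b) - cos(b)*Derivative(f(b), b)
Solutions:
 f(b) = C1/cos(b)^2


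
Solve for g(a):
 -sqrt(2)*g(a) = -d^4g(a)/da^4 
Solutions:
 g(a) = C1*exp(-2^(1/8)*a) + C2*exp(2^(1/8)*a) + C3*sin(2^(1/8)*a) + C4*cos(2^(1/8)*a)


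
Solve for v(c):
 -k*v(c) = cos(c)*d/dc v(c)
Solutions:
 v(c) = C1*exp(k*(log(sin(c) - 1) - log(sin(c) + 1))/2)


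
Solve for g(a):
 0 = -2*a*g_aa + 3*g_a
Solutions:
 g(a) = C1 + C2*a^(5/2)


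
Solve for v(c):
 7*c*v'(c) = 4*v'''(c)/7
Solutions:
 v(c) = C1 + Integral(C2*airyai(2^(1/3)*7^(2/3)*c/2) + C3*airybi(2^(1/3)*7^(2/3)*c/2), c)


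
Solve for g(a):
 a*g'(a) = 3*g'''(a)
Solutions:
 g(a) = C1 + Integral(C2*airyai(3^(2/3)*a/3) + C3*airybi(3^(2/3)*a/3), a)


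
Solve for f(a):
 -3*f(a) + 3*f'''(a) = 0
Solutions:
 f(a) = C3*exp(a) + (C1*sin(sqrt(3)*a/2) + C2*cos(sqrt(3)*a/2))*exp(-a/2)


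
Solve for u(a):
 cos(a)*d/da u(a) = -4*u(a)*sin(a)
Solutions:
 u(a) = C1*cos(a)^4


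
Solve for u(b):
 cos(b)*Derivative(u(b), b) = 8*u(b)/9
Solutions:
 u(b) = C1*(sin(b) + 1)^(4/9)/(sin(b) - 1)^(4/9)


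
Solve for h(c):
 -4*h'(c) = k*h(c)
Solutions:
 h(c) = C1*exp(-c*k/4)


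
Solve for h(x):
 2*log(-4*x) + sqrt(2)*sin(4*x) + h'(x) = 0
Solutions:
 h(x) = C1 - 2*x*log(-x) - 4*x*log(2) + 2*x + sqrt(2)*cos(4*x)/4


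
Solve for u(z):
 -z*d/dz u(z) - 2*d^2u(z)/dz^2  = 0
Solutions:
 u(z) = C1 + C2*erf(z/2)


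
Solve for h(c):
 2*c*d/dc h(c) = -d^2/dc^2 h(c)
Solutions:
 h(c) = C1 + C2*erf(c)


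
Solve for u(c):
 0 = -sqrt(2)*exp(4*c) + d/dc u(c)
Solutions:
 u(c) = C1 + sqrt(2)*exp(4*c)/4


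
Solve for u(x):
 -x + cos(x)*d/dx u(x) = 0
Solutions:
 u(x) = C1 + Integral(x/cos(x), x)


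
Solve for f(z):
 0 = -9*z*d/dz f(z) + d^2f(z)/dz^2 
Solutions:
 f(z) = C1 + C2*erfi(3*sqrt(2)*z/2)


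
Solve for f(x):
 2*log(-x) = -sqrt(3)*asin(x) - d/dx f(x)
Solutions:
 f(x) = C1 - 2*x*log(-x) + 2*x - sqrt(3)*(x*asin(x) + sqrt(1 - x^2))


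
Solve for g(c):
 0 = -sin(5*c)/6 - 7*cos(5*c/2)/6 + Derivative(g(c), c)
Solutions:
 g(c) = C1 + 7*sin(5*c/2)/15 - cos(5*c)/30


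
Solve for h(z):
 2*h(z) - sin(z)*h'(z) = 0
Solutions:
 h(z) = C1*(cos(z) - 1)/(cos(z) + 1)


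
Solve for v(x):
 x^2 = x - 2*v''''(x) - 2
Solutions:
 v(x) = C1 + C2*x + C3*x^2 + C4*x^3 - x^6/720 + x^5/240 - x^4/24


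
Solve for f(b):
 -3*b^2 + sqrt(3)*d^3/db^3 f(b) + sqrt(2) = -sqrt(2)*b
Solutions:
 f(b) = C1 + C2*b + C3*b^2 + sqrt(3)*b^5/60 - sqrt(6)*b^4/72 - sqrt(6)*b^3/18


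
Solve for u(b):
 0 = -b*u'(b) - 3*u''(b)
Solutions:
 u(b) = C1 + C2*erf(sqrt(6)*b/6)


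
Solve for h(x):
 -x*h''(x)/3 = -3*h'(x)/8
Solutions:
 h(x) = C1 + C2*x^(17/8)


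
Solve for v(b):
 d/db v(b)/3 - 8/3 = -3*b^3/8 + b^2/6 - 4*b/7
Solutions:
 v(b) = C1 - 9*b^4/32 + b^3/6 - 6*b^2/7 + 8*b


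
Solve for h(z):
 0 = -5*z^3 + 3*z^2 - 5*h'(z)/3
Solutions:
 h(z) = C1 - 3*z^4/4 + 3*z^3/5


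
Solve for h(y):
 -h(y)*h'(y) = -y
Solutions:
 h(y) = -sqrt(C1 + y^2)
 h(y) = sqrt(C1 + y^2)


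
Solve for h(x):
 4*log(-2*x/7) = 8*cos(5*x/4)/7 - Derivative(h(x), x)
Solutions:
 h(x) = C1 - 4*x*log(-x) - 4*x*log(2) + 4*x + 4*x*log(7) + 32*sin(5*x/4)/35


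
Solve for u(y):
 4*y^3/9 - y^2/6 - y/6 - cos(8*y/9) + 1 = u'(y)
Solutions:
 u(y) = C1 + y^4/9 - y^3/18 - y^2/12 + y - 9*sin(8*y/9)/8


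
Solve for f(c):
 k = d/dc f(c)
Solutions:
 f(c) = C1 + c*k


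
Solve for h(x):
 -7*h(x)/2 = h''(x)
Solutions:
 h(x) = C1*sin(sqrt(14)*x/2) + C2*cos(sqrt(14)*x/2)


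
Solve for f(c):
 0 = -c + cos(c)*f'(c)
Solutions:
 f(c) = C1 + Integral(c/cos(c), c)


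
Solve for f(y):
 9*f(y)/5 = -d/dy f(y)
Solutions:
 f(y) = C1*exp(-9*y/5)


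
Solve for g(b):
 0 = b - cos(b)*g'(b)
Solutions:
 g(b) = C1 + Integral(b/cos(b), b)


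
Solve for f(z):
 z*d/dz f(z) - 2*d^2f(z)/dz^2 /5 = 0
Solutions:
 f(z) = C1 + C2*erfi(sqrt(5)*z/2)


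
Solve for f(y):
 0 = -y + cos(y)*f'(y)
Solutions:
 f(y) = C1 + Integral(y/cos(y), y)


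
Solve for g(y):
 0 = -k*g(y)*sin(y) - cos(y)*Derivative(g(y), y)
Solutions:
 g(y) = C1*exp(k*log(cos(y)))


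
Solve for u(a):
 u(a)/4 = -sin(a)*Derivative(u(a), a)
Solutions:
 u(a) = C1*(cos(a) + 1)^(1/8)/(cos(a) - 1)^(1/8)


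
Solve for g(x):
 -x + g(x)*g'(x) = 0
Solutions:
 g(x) = -sqrt(C1 + x^2)
 g(x) = sqrt(C1 + x^2)


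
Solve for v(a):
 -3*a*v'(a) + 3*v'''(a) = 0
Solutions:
 v(a) = C1 + Integral(C2*airyai(a) + C3*airybi(a), a)


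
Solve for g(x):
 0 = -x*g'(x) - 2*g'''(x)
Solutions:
 g(x) = C1 + Integral(C2*airyai(-2^(2/3)*x/2) + C3*airybi(-2^(2/3)*x/2), x)


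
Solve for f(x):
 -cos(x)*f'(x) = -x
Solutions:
 f(x) = C1 + Integral(x/cos(x), x)


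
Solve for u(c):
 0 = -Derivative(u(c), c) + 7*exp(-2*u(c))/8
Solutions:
 u(c) = log(C1 + 7*c)/2 - log(2)
 u(c) = log(-sqrt(C1 + 7*c)) - log(2)


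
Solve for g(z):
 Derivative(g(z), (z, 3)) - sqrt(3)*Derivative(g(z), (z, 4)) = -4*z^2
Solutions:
 g(z) = C1 + C2*z + C3*z^2 + C4*exp(sqrt(3)*z/3) - z^5/15 - sqrt(3)*z^4/3 - 4*z^3


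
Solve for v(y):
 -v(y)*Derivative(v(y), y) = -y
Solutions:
 v(y) = -sqrt(C1 + y^2)
 v(y) = sqrt(C1 + y^2)


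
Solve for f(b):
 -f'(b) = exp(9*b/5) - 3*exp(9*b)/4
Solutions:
 f(b) = C1 - 5*exp(9*b/5)/9 + exp(9*b)/12


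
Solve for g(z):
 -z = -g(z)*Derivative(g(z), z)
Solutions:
 g(z) = -sqrt(C1 + z^2)
 g(z) = sqrt(C1 + z^2)


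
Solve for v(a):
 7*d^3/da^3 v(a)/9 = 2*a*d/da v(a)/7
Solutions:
 v(a) = C1 + Integral(C2*airyai(126^(1/3)*a/7) + C3*airybi(126^(1/3)*a/7), a)


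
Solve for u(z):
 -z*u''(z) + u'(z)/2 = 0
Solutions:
 u(z) = C1 + C2*z^(3/2)


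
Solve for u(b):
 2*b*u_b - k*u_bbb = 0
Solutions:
 u(b) = C1 + Integral(C2*airyai(2^(1/3)*b*(1/k)^(1/3)) + C3*airybi(2^(1/3)*b*(1/k)^(1/3)), b)


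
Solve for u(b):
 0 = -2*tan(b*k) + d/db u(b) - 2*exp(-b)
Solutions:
 u(b) = C1 + 2*Piecewise((-exp(-b) + log(tan(b*k)^2 + 1)/(2*k), Ne(k, 0)), (-exp(-b), True))


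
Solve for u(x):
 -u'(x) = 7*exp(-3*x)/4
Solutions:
 u(x) = C1 + 7*exp(-3*x)/12


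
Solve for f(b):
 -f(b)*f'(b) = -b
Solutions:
 f(b) = -sqrt(C1 + b^2)
 f(b) = sqrt(C1 + b^2)


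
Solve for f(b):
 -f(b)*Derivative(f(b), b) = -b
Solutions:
 f(b) = -sqrt(C1 + b^2)
 f(b) = sqrt(C1 + b^2)


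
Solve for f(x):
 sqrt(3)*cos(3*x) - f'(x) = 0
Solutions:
 f(x) = C1 + sqrt(3)*sin(3*x)/3


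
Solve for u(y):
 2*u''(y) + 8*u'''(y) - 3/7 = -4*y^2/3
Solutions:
 u(y) = C1 + C2*y + C3*exp(-y/4) - y^4/18 + 8*y^3/9 - 887*y^2/84
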